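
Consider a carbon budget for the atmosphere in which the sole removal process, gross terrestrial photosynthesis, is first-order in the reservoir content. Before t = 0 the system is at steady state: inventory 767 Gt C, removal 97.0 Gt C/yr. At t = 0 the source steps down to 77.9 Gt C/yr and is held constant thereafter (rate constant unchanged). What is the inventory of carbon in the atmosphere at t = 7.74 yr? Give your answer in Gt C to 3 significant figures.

τ = M₀/F₀ = 767/97.0 = 7.907 yr; rate constant k = 1/τ.
New steady state M_∞ = F₁/k = F₁·τ = 77.9 × 7.907 = 615.97 Gt C.
M(t) = M_∞ + (M₀ − M_∞)·e^(−t/τ); t/τ = 7.74/7.907 = 0.9789, so e^(−t/τ) = 0.3757.
M(t) = 615.97 + 151.0 × 0.3757 = 672.72 Gt C.

673 Gt C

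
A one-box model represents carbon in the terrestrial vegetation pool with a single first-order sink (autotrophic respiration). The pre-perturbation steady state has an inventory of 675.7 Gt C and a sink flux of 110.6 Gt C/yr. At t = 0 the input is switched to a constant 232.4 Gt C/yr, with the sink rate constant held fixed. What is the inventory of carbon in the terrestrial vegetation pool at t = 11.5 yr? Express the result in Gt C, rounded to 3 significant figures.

The sink rate constant is k = F₀/M₀ = 110.6/675.7 = 0.1637 yr⁻¹.
Solving dM/dt = F₁ − kM with M(0) = M₀ gives M(t) = F₁/k + (M₀ − F₁/k)·e^(−kt).
F₁/k = 232.4/0.1637 = 1419.8 Gt C; kt = 0.1637 × 11.5 = 1.882, e^(−kt) = 0.1522.
M(11.5) = 1419.8 + (675.7 − 1419.8) × 0.1522 = 1419.8 − 113.3 = 1306.5 Gt C.

1310 Gt C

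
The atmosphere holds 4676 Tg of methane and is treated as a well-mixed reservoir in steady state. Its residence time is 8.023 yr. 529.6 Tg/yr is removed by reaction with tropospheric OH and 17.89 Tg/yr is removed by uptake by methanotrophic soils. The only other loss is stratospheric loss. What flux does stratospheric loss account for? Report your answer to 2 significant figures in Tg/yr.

35 Tg/yr

Total removal F = M/τ = 4676 / 8.023 = 582.8 Tg/yr.
Stratospheric loss = F − (529.6 + 17.89) = 582.8 − 547.5 = 35.33 Tg/yr.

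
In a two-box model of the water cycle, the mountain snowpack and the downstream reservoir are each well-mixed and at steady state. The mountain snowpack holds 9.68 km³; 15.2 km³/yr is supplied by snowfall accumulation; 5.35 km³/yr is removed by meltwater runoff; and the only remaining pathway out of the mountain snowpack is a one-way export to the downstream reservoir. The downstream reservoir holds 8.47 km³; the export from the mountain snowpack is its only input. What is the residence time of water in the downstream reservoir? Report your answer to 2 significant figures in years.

Balance the mountain snowpack: ΣF_in = 15.200 km³/yr.
Export to the downstream reservoir = ΣF_in − (5.35) = 9.8500 km³/yr.
At steady state the output of the downstream reservoir equals its input, 9.8500 km³/yr.
τ = M / F = 8.47 / 9.8500 = 0.8599 yr.

0.86 yr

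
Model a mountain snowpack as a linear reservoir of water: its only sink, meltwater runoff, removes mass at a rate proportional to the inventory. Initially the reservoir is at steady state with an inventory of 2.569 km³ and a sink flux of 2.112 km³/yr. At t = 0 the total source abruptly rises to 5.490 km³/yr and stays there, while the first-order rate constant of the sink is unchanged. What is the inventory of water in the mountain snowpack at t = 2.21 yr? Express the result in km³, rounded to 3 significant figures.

τ = M₀/F₀ = 2.569/2.112 = 1.216 yr; rate constant k = 1/τ.
New steady state M_∞ = F₁/k = F₁·τ = 5.490 × 1.216 = 6.6779 km³.
M(t) = M_∞ + (M₀ − M_∞)·e^(−t/τ); t/τ = 2.21/1.216 = 1.817, so e^(−t/τ) = 0.1625.
M(t) = 6.6779 − 4.109 × 0.1625 = 6.0101 km³.

6.01 km³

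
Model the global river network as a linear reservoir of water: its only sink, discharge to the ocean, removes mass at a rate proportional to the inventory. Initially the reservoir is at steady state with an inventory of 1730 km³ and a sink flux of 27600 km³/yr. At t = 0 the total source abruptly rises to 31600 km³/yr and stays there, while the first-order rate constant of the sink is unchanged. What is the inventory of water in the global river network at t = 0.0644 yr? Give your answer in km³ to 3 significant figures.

1890 km³

Residence time τ = M₀/F₀ = 0.06268 yr. The eventual steady state is M_∞ = M₀·(F₁/F₀) = 1730 × 31600/27600 = 1980.7 km³.
The anomaly ΔM(t) = M(t) − M_∞ decays as ΔM₀·e^(−t/τ) with ΔM₀ = 1730 − 1980.7 = −250.7 km³.
At t = 0.0644 yr, e^(−t/τ) = e^(−1.027) = 0.3579, so ΔM = −89.74 km³ and M = 1980.7 − 89.74 = 1891.0 km³.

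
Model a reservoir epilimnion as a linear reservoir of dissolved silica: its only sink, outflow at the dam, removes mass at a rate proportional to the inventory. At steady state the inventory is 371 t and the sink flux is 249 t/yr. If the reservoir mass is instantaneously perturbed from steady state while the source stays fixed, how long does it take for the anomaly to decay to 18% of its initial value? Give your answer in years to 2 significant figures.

For a linear reservoir the anomaly decays as exp(−t/τ) with τ = M/F = 371/249 = 1.490 yr.
exp(−t/τ) = 0.18 ⇒ t = −τ ln(0.18) = 1.490 × 1.715 = 2.555 yr.

2.6 yr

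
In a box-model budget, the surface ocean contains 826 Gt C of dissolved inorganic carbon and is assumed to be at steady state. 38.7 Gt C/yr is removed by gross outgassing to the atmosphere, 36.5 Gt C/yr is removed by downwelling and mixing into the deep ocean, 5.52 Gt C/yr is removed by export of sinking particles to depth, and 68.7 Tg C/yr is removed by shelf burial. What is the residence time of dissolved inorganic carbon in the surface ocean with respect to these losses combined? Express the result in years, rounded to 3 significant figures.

10.2 yr

Convert the shelf burial flux: 68.7 Tg C/yr = 0.06870 Gt C/yr.
Total removal = 38.70 + 36.50 + 5.520 + 0.06870 = 80.789 Gt C/yr.
τ = M / ΣF_out = 826 / 80.789 = 10.22 yr.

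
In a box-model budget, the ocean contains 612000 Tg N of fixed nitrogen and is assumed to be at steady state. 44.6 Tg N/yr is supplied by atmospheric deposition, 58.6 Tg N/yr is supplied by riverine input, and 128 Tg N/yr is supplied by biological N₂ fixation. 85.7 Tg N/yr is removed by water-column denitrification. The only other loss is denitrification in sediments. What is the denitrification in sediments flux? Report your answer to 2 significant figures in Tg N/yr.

At steady state ΣF_in = ΣF_out.
ΣF_in = 44.6 + 58.6 + 128 = 231.20 Tg N/yr.
Denitrification in sediments flux = ΣF_in − (85.7) = 231.20 − 85.70 = 145.5 Tg N/yr.

150 Tg N/yr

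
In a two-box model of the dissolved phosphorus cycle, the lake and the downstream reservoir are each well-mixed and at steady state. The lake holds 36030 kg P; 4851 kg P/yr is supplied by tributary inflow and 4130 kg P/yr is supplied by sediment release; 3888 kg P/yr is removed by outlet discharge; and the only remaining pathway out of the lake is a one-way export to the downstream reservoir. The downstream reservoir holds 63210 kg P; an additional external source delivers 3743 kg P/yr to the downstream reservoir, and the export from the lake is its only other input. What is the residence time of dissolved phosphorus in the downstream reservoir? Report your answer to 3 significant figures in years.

Balance the lake: ΣF_in = 4851 + 4130 = 8981.0 kg P/yr.
Export to the downstream reservoir = ΣF_in − (3888) = 5093.0 kg P/yr.
Total input to the downstream reservoir = 5093.0 + 3743 = 8836.0 kg P/yr; at steady state this equals its total output.
τ = M / F = 63210 / 8836.0 = 7.154 yr.

7.15 yr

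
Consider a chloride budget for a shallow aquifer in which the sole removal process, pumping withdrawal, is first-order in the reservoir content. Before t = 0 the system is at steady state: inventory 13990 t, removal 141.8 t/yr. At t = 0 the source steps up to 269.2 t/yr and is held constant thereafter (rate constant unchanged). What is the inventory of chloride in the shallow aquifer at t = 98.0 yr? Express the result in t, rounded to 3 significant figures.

Residence time τ = M₀/F₀ = 98.66 yr. The eventual steady state is M_∞ = M₀·(F₁/F₀) = 13990 × 269.2/141.8 = 26559 t.
The anomaly ΔM(t) = M(t) − M_∞ decays as ΔM₀·e^(−t/τ) with ΔM₀ = 13990 − 26559 = −12570 t.
At t = 98.0 yr, e^(−t/τ) = e^(−0.9933) = 0.3703, so ΔM = −4655 t and M = 26559 − 4655 = 21904 t.

21900 t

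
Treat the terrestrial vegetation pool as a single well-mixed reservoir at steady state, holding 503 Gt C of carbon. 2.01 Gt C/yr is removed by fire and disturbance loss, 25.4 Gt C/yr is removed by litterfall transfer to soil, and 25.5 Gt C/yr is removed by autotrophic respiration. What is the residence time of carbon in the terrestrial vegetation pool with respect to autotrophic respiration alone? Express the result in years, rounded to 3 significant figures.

19.7 yr

Residence time with respect to a single sink: τ = M / F_sink.
τ = 503 / 25.5 = 19.73 yr.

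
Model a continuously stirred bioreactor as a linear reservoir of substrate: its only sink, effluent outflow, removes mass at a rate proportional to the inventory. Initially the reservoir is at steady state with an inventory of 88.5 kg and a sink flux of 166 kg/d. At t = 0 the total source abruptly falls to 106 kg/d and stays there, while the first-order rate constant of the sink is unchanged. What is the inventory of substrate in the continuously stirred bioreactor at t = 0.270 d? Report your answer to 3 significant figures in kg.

Residence time τ = M₀/F₀ = 0.5331 d. The eventual steady state is M_∞ = M₀·(F₁/F₀) = 88.5 × 106/166 = 56.512 kg.
The anomaly ΔM(t) = M(t) − M_∞ decays as ΔM₀·e^(−t/τ) with ΔM₀ = 88.5 − 56.512 = 31.99 kg.
At t = 0.270 d, e^(−t/τ) = e^(−0.5064) = 0.6026, so ΔM = 19.28 kg and M = 56.512 + 19.28 = 75.789 kg.

75.8 kg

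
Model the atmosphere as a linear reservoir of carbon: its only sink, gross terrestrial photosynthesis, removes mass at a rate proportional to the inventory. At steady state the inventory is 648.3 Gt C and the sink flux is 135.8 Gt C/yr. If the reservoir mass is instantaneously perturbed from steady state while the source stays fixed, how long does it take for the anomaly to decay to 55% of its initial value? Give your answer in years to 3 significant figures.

2.85 yr

For a linear reservoir the anomaly decays as exp(−t/τ) with τ = M/F = 648.3/135.8 = 4.774 yr.
exp(−t/τ) = 0.55 ⇒ t = −τ ln(0.55) = 4.774 × 0.5978 = 2.854 yr.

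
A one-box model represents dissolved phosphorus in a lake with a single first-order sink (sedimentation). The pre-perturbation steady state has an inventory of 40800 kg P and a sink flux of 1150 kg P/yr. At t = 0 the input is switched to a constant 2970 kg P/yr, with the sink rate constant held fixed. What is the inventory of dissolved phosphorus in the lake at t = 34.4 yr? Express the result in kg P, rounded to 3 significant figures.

80900 kg P

The sink rate constant is k = F₀/M₀ = 1150/40800 = 0.02819 yr⁻¹.
Solving dM/dt = F₁ − kM with M(0) = M₀ gives M(t) = F₁/k + (M₀ − F₁/k)·e^(−kt).
F₁/k = 2970/0.02819 = 105370 kg P; kt = 0.02819 × 34.4 = 0.9696, e^(−kt) = 0.3792.
M(34.4) = 105370 + (40800 − 105370) × 0.3792 = 105370 − 24490 = 80883 kg P.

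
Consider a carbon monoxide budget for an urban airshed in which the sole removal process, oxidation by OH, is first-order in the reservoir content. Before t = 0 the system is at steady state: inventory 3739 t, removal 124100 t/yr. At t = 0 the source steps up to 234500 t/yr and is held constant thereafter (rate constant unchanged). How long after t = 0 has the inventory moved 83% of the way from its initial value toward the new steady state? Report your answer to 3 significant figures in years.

0.0534 yr

τ = M₀/F₀ = 3739/124100 = 0.03013 yr.
The remaining gap fraction is e^(−t/τ); 83% covered ⇒ e^(−t/τ) = 0.170.
t = −τ ln(0.170) = 0.03013 × 1.772 = 0.05339 yr.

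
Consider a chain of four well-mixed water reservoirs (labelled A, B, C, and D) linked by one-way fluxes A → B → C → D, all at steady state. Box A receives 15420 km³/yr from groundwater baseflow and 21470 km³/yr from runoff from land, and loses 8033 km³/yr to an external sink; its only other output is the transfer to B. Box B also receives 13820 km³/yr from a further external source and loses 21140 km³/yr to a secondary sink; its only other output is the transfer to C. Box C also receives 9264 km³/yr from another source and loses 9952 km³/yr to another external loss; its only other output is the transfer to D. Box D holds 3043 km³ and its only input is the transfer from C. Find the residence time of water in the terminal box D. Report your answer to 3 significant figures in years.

Box A: F(A→B) = (15420 + 21470) − 8033 = 28857 km³/yr.
Box B: F(B→C) = (28857 + 13820) − 21140 = 21537 km³/yr.
Box C: F(C→D) = (21537 + 9264) − 9952 = 20849 km³/yr.
Box D throughput = its input = 20849 km³/yr; τ = 3043 / 20849 = 0.1460 yr.

0.146 yr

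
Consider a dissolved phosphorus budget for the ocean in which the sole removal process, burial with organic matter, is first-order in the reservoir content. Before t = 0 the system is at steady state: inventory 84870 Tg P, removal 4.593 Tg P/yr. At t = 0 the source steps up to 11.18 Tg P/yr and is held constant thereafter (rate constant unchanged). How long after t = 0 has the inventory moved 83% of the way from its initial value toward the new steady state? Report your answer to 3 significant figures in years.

32700 yr

τ = M₀/F₀ = 84870/4.593 = 18480 yr.
The remaining gap fraction is e^(−t/τ); 83% covered ⇒ e^(−t/τ) = 0.170.
t = −τ ln(0.170) = 18480 × 1.772 = 32740 yr.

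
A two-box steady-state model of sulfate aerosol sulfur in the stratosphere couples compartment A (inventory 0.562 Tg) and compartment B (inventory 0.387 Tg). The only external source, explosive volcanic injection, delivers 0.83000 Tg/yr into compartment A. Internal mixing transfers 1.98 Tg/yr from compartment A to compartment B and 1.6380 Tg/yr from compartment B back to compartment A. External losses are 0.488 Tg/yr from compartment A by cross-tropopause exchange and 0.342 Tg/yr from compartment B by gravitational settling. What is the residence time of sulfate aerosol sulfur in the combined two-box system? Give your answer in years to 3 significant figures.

1.14 yr

For the system as a whole, the A↔B exchange is internal and contributes nothing to the throughput; only the external sinks remove mass.
M_total = 0.562 + 0.387 = 0.94900 Tg.
ΣF_external_out = 0.488 + 0.342 = 0.83000 Tg/yr.
τ = M_total / ΣF_ext = 0.94900 / 0.83000 = 1.143 yr.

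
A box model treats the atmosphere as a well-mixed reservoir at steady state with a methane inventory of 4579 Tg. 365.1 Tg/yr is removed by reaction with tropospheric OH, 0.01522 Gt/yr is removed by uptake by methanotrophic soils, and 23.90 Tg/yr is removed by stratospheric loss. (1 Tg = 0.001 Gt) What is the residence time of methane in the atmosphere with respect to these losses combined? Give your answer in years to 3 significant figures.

11.3 yr

Convert the uptake by methanotrophic soils flux: 0.01522 Gt/yr = 15.22 Tg/yr.
Total removal = 365.1 + 15.22 + 23.90 = 404.22 Tg/yr.
τ = M / ΣF_out = 4579 / 404.22 = 11.33 yr.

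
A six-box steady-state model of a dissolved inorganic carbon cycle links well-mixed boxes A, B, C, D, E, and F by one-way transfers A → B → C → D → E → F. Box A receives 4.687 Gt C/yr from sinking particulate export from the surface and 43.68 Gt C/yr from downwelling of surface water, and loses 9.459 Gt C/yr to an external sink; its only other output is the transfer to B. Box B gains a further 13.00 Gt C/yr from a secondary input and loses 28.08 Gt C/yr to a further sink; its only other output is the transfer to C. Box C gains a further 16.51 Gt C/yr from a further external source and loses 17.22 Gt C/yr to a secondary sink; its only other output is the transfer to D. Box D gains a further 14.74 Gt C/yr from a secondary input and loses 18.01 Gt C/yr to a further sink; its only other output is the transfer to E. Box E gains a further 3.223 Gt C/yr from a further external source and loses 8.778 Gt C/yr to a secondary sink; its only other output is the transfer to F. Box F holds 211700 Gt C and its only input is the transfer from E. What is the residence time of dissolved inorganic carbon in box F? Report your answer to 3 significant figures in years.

Box A: F(A→B) = (4.687 + 43.68) − 9.459 = 38.908 Gt C/yr.
Box B: F(B→C) = (38.908 + 13.00) − 28.08 = 23.828 Gt C/yr.
Box C: F(C→D) = (23.828 + 16.51) − 17.22 = 23.118 Gt C/yr.
Box D: F(D→E) = (23.118 + 14.74) − 18.01 = 19.848 Gt C/yr.
Box E: F(E→F) = (19.848 + 3.223) − 8.778 = 14.293 Gt C/yr.
Box F throughput = its input = 14.293 Gt C/yr; τ = 211700 / 14.293 = 14810 yr.

14800 yr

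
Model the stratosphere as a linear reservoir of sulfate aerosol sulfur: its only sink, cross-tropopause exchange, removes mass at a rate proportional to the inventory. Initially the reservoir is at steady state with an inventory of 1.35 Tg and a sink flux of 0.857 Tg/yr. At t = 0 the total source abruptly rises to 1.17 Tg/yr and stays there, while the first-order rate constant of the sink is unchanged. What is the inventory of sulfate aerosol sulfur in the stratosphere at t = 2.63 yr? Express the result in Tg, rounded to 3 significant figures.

τ = M₀/F₀ = 1.35/0.857 = 1.575 yr; rate constant k = 1/τ.
New steady state M_∞ = F₁/k = F₁·τ = 1.17 × 1.575 = 1.8431 Tg.
M(t) = M_∞ + (M₀ − M_∞)·e^(−t/τ); t/τ = 2.63/1.575 = 1.670, so e^(−t/τ) = 0.1883.
M(t) = 1.8431 − 0.4931 × 0.1883 = 1.7502 Tg.

1.75 Tg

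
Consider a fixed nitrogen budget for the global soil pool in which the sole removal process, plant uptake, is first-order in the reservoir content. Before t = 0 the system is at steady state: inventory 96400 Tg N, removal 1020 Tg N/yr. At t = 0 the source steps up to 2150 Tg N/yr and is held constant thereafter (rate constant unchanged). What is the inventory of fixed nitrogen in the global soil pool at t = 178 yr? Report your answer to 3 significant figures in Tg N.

Residence time τ = M₀/F₀ = 94.51 yr. The eventual steady state is M_∞ = M₀·(F₁/F₀) = 96400 × 2150/1020 = 203200 Tg N.
The anomaly ΔM(t) = M(t) − M_∞ decays as ΔM₀·e^(−t/τ) with ΔM₀ = 96400 − 203200 = −106800 Tg N.
At t = 178 yr, e^(−t/τ) = e^(−1.883) = 0.1521, so ΔM = −16240 Tg N and M = 203200 − 16240 = 186960 Tg N.

187000 Tg N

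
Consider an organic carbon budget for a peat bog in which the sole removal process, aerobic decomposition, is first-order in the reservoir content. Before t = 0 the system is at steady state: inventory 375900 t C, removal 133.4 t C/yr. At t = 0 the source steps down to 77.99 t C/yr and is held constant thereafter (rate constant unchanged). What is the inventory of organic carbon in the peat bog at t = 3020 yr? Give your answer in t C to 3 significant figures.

Residence time τ = M₀/F₀ = 2818 yr. The eventual steady state is M_∞ = M₀·(F₁/F₀) = 375900 × 77.99/133.4 = 219760 t C.
The anomaly ΔM(t) = M(t) − M_∞ decays as ΔM₀·e^(−t/τ) with ΔM₀ = 375900 − 219760 = 156100 t C.
At t = 3020 yr, e^(−t/τ) = e^(−1.072) = 0.3424, so ΔM = 53460 t C and M = 219760 + 53460 = 273230 t C.

273000 t C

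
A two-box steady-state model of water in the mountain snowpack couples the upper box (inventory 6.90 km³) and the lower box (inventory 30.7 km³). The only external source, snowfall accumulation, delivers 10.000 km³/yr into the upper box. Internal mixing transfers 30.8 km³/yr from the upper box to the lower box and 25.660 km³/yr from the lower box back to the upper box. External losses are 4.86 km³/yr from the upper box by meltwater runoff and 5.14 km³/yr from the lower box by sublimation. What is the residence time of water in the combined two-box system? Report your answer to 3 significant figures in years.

Residence time in the combined system uses the total inventory and the total *external* removal — internal exchanges between the two boxes cancel.
M_total = 6.90 + 30.7 = 37.600 km³.
ΣF_external_out = 4.86 + 5.14 = 10.000 km³/yr.
τ = M_total / ΣF_ext = 37.600 / 10.000 = 3.760 yr.

3.76 yr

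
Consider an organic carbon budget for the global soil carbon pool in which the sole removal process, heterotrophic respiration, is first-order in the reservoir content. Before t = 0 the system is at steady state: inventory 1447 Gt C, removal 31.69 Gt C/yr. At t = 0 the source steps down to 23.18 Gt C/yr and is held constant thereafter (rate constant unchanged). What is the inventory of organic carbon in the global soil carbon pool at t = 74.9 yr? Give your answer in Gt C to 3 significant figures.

τ = M₀/F₀ = 1447/31.69 = 45.66 yr; rate constant k = 1/τ.
New steady state M_∞ = F₁/k = F₁·τ = 23.18 × 45.66 = 1058.4 Gt C.
M(t) = M_∞ + (M₀ − M_∞)·e^(−t/τ); t/τ = 74.9/45.66 = 1.640, so e^(−t/τ) = 0.1939.
M(t) = 1058.4 + 388.6 × 0.1939 = 1133.8 Gt C.

1130 Gt C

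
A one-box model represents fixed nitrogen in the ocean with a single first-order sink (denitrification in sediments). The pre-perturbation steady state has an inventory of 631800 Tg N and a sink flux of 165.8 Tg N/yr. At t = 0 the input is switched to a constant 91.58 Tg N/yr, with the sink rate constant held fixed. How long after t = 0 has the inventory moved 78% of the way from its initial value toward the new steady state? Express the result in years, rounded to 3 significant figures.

5770 yr

τ = M₀/F₀ = 631800/165.8 = 3811 yr.
The remaining gap fraction is e^(−t/τ); 78% covered ⇒ e^(−t/τ) = 0.220.
t = −τ ln(0.220) = 3811 × 1.514 = 5770 yr.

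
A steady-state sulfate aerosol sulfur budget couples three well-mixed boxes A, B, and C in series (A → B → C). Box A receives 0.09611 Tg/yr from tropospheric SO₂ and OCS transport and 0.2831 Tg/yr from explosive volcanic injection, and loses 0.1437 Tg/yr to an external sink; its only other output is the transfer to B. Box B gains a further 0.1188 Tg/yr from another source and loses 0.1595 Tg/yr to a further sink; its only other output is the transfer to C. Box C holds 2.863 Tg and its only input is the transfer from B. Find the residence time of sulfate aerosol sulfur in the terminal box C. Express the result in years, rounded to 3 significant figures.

Box A: F(A→B) = (0.09611 + 0.2831) − 0.1437 = 0.23551 Tg/yr.
Box B: F(B→C) = (0.23551 + 0.1188) − 0.1595 = 0.19481 Tg/yr.
Box C throughput = its input = 0.19481 Tg/yr; τ = 2.863 / 0.19481 = 14.70 yr.

14.7 yr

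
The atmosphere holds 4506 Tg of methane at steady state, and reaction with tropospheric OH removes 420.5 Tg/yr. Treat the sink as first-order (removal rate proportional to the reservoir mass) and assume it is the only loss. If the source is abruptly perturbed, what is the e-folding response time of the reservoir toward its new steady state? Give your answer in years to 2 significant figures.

For a linear reservoir the response time equals the residence time τ = M/F.
τ = 4506 / 420.5 = 10.72 yr.

11 yr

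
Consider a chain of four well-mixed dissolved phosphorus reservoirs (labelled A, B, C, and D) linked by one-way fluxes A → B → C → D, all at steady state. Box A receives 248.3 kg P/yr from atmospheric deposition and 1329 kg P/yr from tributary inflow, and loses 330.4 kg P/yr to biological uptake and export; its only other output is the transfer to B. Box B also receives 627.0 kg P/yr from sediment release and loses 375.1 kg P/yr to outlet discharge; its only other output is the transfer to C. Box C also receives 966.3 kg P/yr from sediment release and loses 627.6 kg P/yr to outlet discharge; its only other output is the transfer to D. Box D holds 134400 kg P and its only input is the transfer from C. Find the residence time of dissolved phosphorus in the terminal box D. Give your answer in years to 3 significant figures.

Box A: F(A→B) = (248.3 + 1329) − 330.4 = 1246.9 kg P/yr.
Box B: F(B→C) = (1246.9 + 627.0) − 375.1 = 1498.8 kg P/yr.
Box C: F(C→D) = (1498.8 + 966.3) − 627.6 = 1837.5 kg P/yr.
Box D throughput = its input = 1837.5 kg P/yr; τ = 134400 / 1837.5 = 73.14 yr.

73.1 yr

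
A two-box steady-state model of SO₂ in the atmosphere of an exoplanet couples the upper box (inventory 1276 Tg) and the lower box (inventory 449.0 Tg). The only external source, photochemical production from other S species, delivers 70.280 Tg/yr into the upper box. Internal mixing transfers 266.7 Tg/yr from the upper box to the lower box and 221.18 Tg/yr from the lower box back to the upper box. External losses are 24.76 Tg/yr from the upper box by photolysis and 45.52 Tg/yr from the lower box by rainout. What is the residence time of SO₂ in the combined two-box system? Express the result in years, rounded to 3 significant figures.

24.5 yr

Residence time in the combined system uses the total inventory and the total *external* removal — internal exchanges between the two boxes cancel.
M_total = 1276 + 449.0 = 1725.0 Tg.
ΣF_external_out = 24.76 + 45.52 = 70.280 Tg/yr.
τ = M_total / ΣF_ext = 1725.0 / 70.280 = 24.54 yr.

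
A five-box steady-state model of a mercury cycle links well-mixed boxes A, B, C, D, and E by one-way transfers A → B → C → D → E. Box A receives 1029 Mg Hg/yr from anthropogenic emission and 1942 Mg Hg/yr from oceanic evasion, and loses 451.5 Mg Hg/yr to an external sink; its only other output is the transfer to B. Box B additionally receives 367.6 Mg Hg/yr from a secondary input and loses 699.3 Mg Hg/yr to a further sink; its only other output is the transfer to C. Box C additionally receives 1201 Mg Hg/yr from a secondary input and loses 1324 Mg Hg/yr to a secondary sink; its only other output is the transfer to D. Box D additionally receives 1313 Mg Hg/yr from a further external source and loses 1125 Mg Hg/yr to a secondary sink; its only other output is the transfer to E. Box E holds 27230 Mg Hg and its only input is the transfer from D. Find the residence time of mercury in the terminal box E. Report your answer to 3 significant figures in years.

Box A: F(A→B) = (1029 + 1942) − 451.5 = 2519.5 Mg Hg/yr.
Box B: F(B→C) = (2519.5 + 367.6) − 699.3 = 2187.8 Mg Hg/yr.
Box C: F(C→D) = (2187.8 + 1201) − 1324 = 2064.8 Mg Hg/yr.
Box D: F(D→E) = (2064.8 + 1313) − 1125 = 2252.8 Mg Hg/yr.
Box E throughput = its input = 2252.8 Mg Hg/yr; τ = 27230 / 2252.8 = 12.09 yr.

12.1 yr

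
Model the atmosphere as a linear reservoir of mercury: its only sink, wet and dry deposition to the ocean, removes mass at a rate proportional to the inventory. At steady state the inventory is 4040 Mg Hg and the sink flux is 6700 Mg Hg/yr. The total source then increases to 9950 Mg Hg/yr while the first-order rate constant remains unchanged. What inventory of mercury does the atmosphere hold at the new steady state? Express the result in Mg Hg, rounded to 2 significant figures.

Rate constant k = F/M = 6700 / 4040 = 1.658 yr⁻¹.
At the new steady state, source = k·M_new ⇒ M_new = 9950 / 1.658 = 6000 Mg Hg.
(Equivalently M_new = M × F_new/F_old = 4040 × 9950/6700.)

6000 Mg Hg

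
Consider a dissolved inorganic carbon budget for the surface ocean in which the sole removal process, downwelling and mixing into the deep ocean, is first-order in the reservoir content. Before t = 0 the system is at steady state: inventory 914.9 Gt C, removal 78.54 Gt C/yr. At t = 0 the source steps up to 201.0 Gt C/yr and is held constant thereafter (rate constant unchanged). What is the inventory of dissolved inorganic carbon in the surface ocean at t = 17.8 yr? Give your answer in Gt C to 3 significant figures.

τ = M₀/F₀ = 914.9/78.54 = 11.65 yr; rate constant k = 1/τ.
New steady state M_∞ = F₁/k = F₁·τ = 201.0 × 11.65 = 2341.4 Gt C.
M(t) = M_∞ + (M₀ − M_∞)·e^(−t/τ); t/τ = 17.8/11.65 = 1.528, so e^(−t/τ) = 0.2170.
M(t) = 2341.4 − 1427 × 0.2170 = 2031.9 Gt C.

2030 Gt C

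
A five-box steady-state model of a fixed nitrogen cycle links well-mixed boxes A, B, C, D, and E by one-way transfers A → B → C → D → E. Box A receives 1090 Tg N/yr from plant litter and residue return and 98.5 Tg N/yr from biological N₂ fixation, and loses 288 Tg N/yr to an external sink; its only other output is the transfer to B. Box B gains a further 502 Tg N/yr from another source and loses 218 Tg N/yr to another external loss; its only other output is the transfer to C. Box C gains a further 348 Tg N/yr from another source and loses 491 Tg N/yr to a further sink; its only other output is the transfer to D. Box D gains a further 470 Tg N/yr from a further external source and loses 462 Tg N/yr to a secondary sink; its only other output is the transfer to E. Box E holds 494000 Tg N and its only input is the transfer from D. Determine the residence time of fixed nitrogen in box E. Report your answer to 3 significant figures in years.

Box A: F(A→B) = (1090 + 98.5) − 288 = 900.50 Tg N/yr.
Box B: F(B→C) = (900.50 + 502) − 218 = 1184.5 Tg N/yr.
Box C: F(C→D) = (1184.5 + 348) − 491 = 1041.5 Tg N/yr.
Box D: F(D→E) = (1041.5 + 470) − 462 = 1049.5 Tg N/yr.
Box E throughput = its input = 1049.5 Tg N/yr; τ = 494000 / 1049.5 = 470.7 yr.

471 yr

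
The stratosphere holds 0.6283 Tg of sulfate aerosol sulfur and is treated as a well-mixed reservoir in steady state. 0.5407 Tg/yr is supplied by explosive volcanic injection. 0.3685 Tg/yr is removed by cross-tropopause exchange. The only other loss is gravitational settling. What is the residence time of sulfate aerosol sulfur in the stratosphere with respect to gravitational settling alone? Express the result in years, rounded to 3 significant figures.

3.65 yr

At steady state ΣF_in = ΣF_out.
ΣF_in = 0.54070 Tg/yr.
Gravitational settling flux = ΣF_in − (0.3685) = 0.54070 − 0.3685 = 0.1722 Tg/yr.
τ = M / F = 0.6283 / 0.1722 = 3.649 yr.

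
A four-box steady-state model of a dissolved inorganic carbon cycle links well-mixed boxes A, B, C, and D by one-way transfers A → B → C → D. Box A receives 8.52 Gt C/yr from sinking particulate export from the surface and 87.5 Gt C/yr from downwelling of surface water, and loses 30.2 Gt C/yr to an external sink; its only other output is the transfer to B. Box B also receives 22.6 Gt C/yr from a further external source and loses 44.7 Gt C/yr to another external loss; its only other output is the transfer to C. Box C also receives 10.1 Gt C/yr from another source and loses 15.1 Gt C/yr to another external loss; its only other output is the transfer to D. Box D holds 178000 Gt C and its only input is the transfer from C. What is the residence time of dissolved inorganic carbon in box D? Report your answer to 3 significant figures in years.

Box A: F(A→B) = (8.52 + 87.5) − 30.2 = 65.820 Gt C/yr.
Box B: F(B→C) = (65.820 + 22.6) − 44.7 = 43.720 Gt C/yr.
Box C: F(C→D) = (43.720 + 10.1) − 15.1 = 38.720 Gt C/yr.
Box D throughput = its input = 38.720 Gt C/yr; τ = 178000 / 38.720 = 4597 yr.

4600 yr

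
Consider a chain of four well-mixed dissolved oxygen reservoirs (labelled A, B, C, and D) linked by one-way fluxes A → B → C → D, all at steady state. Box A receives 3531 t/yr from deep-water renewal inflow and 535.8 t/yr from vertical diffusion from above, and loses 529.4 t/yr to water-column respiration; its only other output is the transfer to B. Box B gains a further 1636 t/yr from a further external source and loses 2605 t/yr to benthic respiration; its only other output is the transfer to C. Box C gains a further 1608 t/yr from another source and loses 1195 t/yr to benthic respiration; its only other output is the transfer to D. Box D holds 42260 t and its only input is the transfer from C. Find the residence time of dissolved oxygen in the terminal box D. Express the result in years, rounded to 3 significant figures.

14.2 yr

Box A: F(A→B) = (3531 + 535.8) − 529.4 = 3537.4 t/yr.
Box B: F(B→C) = (3537.4 + 1636) − 2605 = 2568.4 t/yr.
Box C: F(C→D) = (2568.4 + 1608) − 1195 = 2981.4 t/yr.
Box D throughput = its input = 2981.4 t/yr; τ = 42260 / 2981.4 = 14.17 yr.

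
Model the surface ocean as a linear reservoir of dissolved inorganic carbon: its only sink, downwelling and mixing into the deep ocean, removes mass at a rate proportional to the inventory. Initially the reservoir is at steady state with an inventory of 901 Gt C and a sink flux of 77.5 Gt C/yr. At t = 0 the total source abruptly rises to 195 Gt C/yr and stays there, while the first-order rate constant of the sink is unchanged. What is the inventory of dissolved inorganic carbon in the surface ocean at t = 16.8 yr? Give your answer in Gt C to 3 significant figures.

τ = M₀/F₀ = 901/77.5 = 11.63 yr; rate constant k = 1/τ.
New steady state M_∞ = F₁/k = F₁·τ = 195 × 11.63 = 2267.0 Gt C.
M(t) = M_∞ + (M₀ − M_∞)·e^(−t/τ); t/τ = 16.8/11.63 = 1.445, so e^(−t/τ) = 0.2357.
M(t) = 2267.0 − 1366 × 0.2357 = 1945.0 Gt C.

1950 Gt C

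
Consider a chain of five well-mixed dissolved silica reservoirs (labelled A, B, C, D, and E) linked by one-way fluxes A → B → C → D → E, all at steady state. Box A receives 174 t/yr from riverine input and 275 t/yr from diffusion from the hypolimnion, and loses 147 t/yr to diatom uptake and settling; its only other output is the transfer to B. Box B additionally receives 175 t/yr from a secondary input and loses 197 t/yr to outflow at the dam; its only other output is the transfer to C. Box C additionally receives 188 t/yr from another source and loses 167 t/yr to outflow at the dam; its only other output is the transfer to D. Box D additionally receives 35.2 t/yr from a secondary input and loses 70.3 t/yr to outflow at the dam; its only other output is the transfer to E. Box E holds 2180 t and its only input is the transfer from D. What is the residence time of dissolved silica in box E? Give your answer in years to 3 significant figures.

8.20 yr

Box A: F(A→B) = (174 + 275) − 147 = 302.00 t/yr.
Box B: F(B→C) = (302.00 + 175) − 197 = 280.00 t/yr.
Box C: F(C→D) = (280.00 + 188) − 167 = 301.00 t/yr.
Box D: F(D→E) = (301.00 + 35.2) − 70.3 = 265.90 t/yr.
Box E throughput = its input = 265.90 t/yr; τ = 2180 / 265.90 = 8.199 yr.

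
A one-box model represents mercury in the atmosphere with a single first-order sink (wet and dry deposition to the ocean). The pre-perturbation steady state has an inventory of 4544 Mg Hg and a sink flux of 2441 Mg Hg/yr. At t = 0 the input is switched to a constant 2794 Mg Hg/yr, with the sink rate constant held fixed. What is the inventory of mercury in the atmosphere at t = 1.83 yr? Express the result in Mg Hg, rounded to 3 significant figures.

The sink rate constant is k = F₀/M₀ = 2441/4544 = 0.5372 yr⁻¹.
Solving dM/dt = F₁ − kM with M(0) = M₀ gives M(t) = F₁/k + (M₀ − F₁/k)·e^(−kt).
F₁/k = 2794/0.5372 = 5201.1 Mg Hg; kt = 0.5372 × 1.83 = 0.9831, e^(−kt) = 0.3742.
M(1.83) = 5201.1 + (4544 − 5201.1) × 0.3742 = 5201.1 − 245.9 = 4955.2 Mg Hg.

4960 Mg Hg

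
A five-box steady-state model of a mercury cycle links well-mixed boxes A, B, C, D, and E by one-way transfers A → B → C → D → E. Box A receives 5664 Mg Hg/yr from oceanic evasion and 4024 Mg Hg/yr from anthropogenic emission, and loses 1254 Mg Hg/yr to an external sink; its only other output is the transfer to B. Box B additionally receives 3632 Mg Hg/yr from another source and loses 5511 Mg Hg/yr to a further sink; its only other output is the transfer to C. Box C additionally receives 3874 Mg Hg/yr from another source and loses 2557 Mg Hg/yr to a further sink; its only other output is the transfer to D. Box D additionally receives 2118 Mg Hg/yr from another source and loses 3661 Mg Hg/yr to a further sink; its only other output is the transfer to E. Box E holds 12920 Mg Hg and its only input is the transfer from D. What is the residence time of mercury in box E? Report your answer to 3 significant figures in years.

Box A: F(A→B) = (5664 + 4024) − 1254 = 8434.0 Mg Hg/yr.
Box B: F(B→C) = (8434.0 + 3632) − 5511 = 6555.0 Mg Hg/yr.
Box C: F(C→D) = (6555.0 + 3874) − 2557 = 7872.0 Mg Hg/yr.
Box D: F(D→E) = (7872.0 + 2118) − 3661 = 6329.0 Mg Hg/yr.
Box E throughput = its input = 6329.0 Mg Hg/yr; τ = 12920 / 6329.0 = 2.041 yr.

2.04 yr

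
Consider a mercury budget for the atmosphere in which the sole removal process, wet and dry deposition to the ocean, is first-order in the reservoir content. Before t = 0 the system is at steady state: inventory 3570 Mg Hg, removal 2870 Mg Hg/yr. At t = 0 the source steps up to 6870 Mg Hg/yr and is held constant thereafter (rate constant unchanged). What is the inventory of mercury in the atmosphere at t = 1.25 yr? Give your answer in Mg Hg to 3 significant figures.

6720 Mg Hg

Residence time τ = M₀/F₀ = 1.244 yr. The eventual steady state is M_∞ = M₀·(F₁/F₀) = 3570 × 6870/2870 = 8545.6 Mg Hg.
The anomaly ΔM(t) = M(t) − M_∞ decays as ΔM₀·e^(−t/τ) with ΔM₀ = 3570 − 8545.6 = −4976 Mg Hg.
At t = 1.25 yr, e^(−t/τ) = e^(−1.005) = 0.3661, so ΔM = −1821 Mg Hg and M = 8545.6 − 1821 = 6724.1 Mg Hg.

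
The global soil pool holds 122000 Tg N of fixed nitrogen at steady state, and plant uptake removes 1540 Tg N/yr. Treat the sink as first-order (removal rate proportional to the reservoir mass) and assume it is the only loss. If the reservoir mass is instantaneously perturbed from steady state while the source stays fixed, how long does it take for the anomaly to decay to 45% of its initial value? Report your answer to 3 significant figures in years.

For a linear reservoir the anomaly decays as exp(−t/τ) with τ = M/F = 122000/1540 = 79.22 yr.
exp(−t/τ) = 0.45 ⇒ t = −τ ln(0.45) = 79.22 × 0.7985 = 63.26 yr.

63.3 yr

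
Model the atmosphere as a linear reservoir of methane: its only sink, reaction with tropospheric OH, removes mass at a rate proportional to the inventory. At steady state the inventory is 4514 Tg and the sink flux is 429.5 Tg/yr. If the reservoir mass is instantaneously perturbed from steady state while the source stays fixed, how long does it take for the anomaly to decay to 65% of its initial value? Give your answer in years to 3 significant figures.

For a linear reservoir the anomaly decays as exp(−t/τ) with τ = M/F = 4514/429.5 = 10.51 yr.
exp(−t/τ) = 0.65 ⇒ t = −τ ln(0.65) = 10.51 × 0.4308 = 4.527 yr.

4.53 yr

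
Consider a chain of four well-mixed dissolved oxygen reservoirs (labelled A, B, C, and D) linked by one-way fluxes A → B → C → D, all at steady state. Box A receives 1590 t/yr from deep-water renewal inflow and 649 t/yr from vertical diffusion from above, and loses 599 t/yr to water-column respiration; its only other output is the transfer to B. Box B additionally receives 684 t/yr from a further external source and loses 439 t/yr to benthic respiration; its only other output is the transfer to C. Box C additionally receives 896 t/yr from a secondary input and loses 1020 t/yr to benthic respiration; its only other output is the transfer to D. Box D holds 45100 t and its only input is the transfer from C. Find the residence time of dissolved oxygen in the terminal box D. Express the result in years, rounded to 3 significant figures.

25.6 yr

Box A: F(A→B) = (1590 + 649) − 599 = 1640.0 t/yr.
Box B: F(B→C) = (1640.0 + 684) − 439 = 1885.0 t/yr.
Box C: F(C→D) = (1885.0 + 896) − 1020 = 1761.0 t/yr.
Box D throughput = its input = 1761.0 t/yr; τ = 45100 / 1761.0 = 25.61 yr.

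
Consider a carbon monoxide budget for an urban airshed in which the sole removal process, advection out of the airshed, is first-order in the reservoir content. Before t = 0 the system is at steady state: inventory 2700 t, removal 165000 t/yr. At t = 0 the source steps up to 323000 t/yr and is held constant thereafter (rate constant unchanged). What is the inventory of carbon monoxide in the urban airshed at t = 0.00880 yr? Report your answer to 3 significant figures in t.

τ = M₀/F₀ = 2700/165000 = 0.01636 yr; rate constant k = 1/τ.
New steady state M_∞ = F₁/k = F₁·τ = 323000 × 0.01636 = 5285.5 t.
M(t) = M_∞ + (M₀ − M_∞)·e^(−t/τ); t/τ = 0.00880/0.01636 = 0.5378, so e^(−t/τ) = 0.5840.
M(t) = 5285.5 − 2585 × 0.5840 = 3775.4 t.

3780 t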